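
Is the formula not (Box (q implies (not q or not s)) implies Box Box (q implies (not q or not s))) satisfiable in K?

1. not (Box (q implies (not q or not s)) implies Box Box (q implies (not q or not s))), u
2. Box (q implies (not q or not s)), u
3. not Box Box (q implies (not q or not s)), u
4. not Box (q implies (not q or not s)), v
5. q implies (not q or not s), v
6. not q or not s, v
7. not s, v
8. not (q implies (not q or not s)), w
9. q, w
10. not (not q or not s), w
11. s, w
Accessibility: uRv, vRw

Yes, satisfiable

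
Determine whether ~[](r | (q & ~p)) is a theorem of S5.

Tableau for the negation [](r | (q & ~p)):
1. [](r | (q & ~p)), 0
2. r | (q & ~p), 0   [[]-rule on 1 via 0R0]
3. q & ~p, 0   [|-rule on 2 (branches; this branch)]
4. q, 0   [&-rule on 3]
5. ~p, 0   [&-rule on 3]
Accessibility: 0R0
The negation has an open branch (countermodel exists).

Invalid (countermodel exists)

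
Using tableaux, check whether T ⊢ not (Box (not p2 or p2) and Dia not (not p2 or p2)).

Valid in T

Tableau for the negation Box (not p2 or p2) and Dia not (not p2 or p2):
1. Box (not p2 or p2) and Dia not (not p2 or p2), 0
2. Box (not p2 or p2), 0
3. Dia not (not p2 or p2), 0
4. not p2 or p2, 0
5. p2, 0
6. not (not p2 or p2), 1
7. p2, 1
8. not p2, 1
Accessibility: 0R0, 0R1, 1R1
Branch closes: p2 and not p2 both at 1.
All branches of the negation close; one closing branch shown above.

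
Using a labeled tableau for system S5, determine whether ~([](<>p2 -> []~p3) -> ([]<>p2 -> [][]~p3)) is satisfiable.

1. ~([](<>p2 -> []~p3) -> ([]<>p2 -> [][]~p3)), u
2. [](<>p2 -> []~p3), u
3. ~([]<>p2 -> [][]~p3), u
4. []<>p2, u
5. ~[][]~p3, u
6. <>p2 -> []~p3, u
7. <>p2, u
8. []~p3, u
9. ~p3, u
10. ~[]~p3, v
11. <>p2 -> []~p3, v
12. <>p2, v
13. ~p3, v
14. []~p3, v
15. p2, w
16. <>p2 -> []~p3, w
17. <>p2, w
18. ~p3, w
19. []~p3, w
20. p3, x
21. <>p2 -> []~p3, x
22. <>p2, x
23. ~p3, x
Accessibility: uRu, uRv, uRw, uRx, vRu, vRv, vRw, vRx, wRu, wRv, wRw, wRx, xRu, xRv, xRw, xRx
Branch closes: p3 and ~p3 both at x.
(One branch shown.) All branches close.

Unsatisfiable (every branch closes)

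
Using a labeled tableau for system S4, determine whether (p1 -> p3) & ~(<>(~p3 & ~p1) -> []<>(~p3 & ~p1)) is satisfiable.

Satisfiable (open branch found)

1. (p1 -> p3) & ~(<>(~p3 & ~p1) -> []<>(~p3 & ~p1)), u
2. p1 -> p3, u
3. ~(<>(~p3 & ~p1) -> []<>(~p3 & ~p1)), u
4. <>(~p3 & ~p1), u
5. ~[]<>(~p3 & ~p1), u
6. p3, u
7. ~p3 & ~p1, v
8. ~p3, v
9. ~p1, v
10. ~<>(~p3 & ~p1), w
11. ~(~p3 & ~p1), w
12. p1, w
Accessibility: uRu, uRv, uRw, vRv, wRw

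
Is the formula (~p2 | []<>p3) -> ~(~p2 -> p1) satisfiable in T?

Yes, satisfiable

1. (~p2 | []<>p3) -> ~(~p2 -> p1), u
2. ~(~p2 -> p1), u
3. ~p2, u
4. ~p1, u
Accessibility: uRu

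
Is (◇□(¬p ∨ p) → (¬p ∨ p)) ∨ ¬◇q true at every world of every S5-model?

Tableau for the negation ¬((◇□(¬p ∨ p) → (¬p ∨ p)) ∨ ¬◇q):
1. ¬((◇□(¬p ∨ p) → (¬p ∨ p)) ∨ ¬◇q), u
2. ¬(◇□(¬p ∨ p) → (¬p ∨ p)), u   [¬∨-rule on 1]
3. ◇q, u   [¬∨-rule on 1]
4. ◇□(¬p ∨ p), u   [¬→-rule on 2]
5. ¬(¬p ∨ p), u   [¬→-rule on 2]
6. p, u   [¬∨-rule on 5]
7. ¬p, u   [¬∨-rule on 5]
Accessibility: uRu
Branch closes: p and ¬p both at u.
All branches of the negation close; one closing branch shown above.

Valid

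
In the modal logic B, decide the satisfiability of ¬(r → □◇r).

1. ¬(r → □◇r), u
2. r, u   [¬→-rule on 1]
3. ¬□◇r, u   [¬→-rule on 1]
4. ¬◇r, v   [¬□-rule on 3: fresh world v, uRv]
5. ¬r, u   [¬◇-rule on 4 via vRu]
Accessibility: uRu, uRv, vRu, vRv
Branch closes: r and ¬r both at u.
All branches of the tableau close; one closing branch shown above.

Unsatisfiable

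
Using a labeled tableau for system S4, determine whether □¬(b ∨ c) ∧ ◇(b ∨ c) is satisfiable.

1. □¬(b ∨ c) ∧ ◇(b ∨ c), 0
2. □¬(b ∨ c), 0   [∧-rule on 1]
3. ◇(b ∨ c), 0   [∧-rule on 1]
4. ¬(b ∨ c), 0   [□-rule on 2 via 0R0]
5. ¬b, 0   [¬∨-rule on 4]
6. ¬c, 0   [¬∨-rule on 4]
7. b ∨ c, 1   [◇-rule on 3: fresh world 1, 0R1]
8. ¬(b ∨ c), 1   [□-rule on 2 via 0R1]
9. ¬b, 1   [¬∨-rule on 8]
10. ¬c, 1   [¬∨-rule on 8]
11. c, 1   [∨-rule on 7 (branches; this branch)]
Accessibility: 0R0, 0R1, 1R1
Branch closes: c and ¬c both at 1.
(One branch shown.) All branches close.

No, unsatisfiable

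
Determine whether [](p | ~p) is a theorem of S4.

Tableau for the negation ~[](p | ~p):
1. ~[](p | ~p), u
2. ~(p | ~p), v
3. ~p, v
4. p, v
Accessibility: uRu, uRv, vRv
Branch closes: p and ~p both at v.
Every branch of the negation's tableau closes; the branch above is one of them.

Yes, valid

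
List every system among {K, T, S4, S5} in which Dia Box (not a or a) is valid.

K-tableau for the negation not Dia Box (not a or a):
1. not Dia Box (not a or a), w0
Complete open branch: countermodel on a K-frame, so not valid in K.
T-tableau for the negation not Dia Box (not a or a):
1. not Dia Box (not a or a), w0
2. not Box (not a or a), w0   [neg-Dia-rule on 1 via w0Rw0]
3. not (not a or a), w1   [neg-Box-rule on 2: fresh world w1, w0Rw1]
4. a, w1   [neg-or-rule on 3]
5. not a, w1   [neg-or-rule on 3]
Accessibility: w0Rw0, w0Rw1, w1Rw1
Branch closes: a and not a both at w1.
Every branch closes (one shown): valid in T, hence also in S4, S5 (every theorem of T is a theorem of S4 and S5).

T, S4, S5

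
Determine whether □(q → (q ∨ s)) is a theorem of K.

Valid in K

Tableau for the negation ¬□(q → (q ∨ s)):
1. ¬□(q → (q ∨ s)), u
2. ¬(q → (q ∨ s)), v
3. q, v
4. ¬(q ∨ s), v
5. ¬q, v
6. ¬s, v
Accessibility: uRv
Branch closes: q and ¬q both at v.
Every branch of the negation's tableau closes; the branch above is one of them.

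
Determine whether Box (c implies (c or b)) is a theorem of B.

Tableau for the negation not Box (c implies (c or b)):
1. not Box (c implies (c or b)), w0
2. not (c implies (c or b)), w1
3. c, w1
4. not (c or b), w1
5. not c, w1
6. not b, w1
Accessibility: w0Rw0, w0Rw1, w1Rw0, w1Rw1
Branch closes: c and not c both at w1.
All branches of the negation close; one closing branch shown above.

Valid in B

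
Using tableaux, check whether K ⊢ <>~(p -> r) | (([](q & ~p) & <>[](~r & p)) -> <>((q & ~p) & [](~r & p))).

Tableau for the negation ~(<>~(p -> r) | (([](q & ~p) & <>[](~r & p)) -> <>((q & ~p) & [](~r & p)))):
1. ~(<>~(p -> r) | (([](q & ~p) & <>[](~r & p)) -> <>((q & ~p) & [](~r & p)))), w0
2. ~<>~(p -> r), w0
3. ~(([](q & ~p) & <>[](~r & p)) -> <>((q & ~p) & [](~r & p))), w0
4. [](q & ~p) & <>[](~r & p), w0
5. ~<>((q & ~p) & [](~r & p)), w0
6. [](q & ~p), w0
7. <>[](~r & p), w0
8. [](~r & p), w1
9. p -> r, w1
10. ~((q & ~p) & [](~r & p)), w1
11. q & ~p, w1
12. q, w1
13. ~p, w1
14. r, w1
15. ~[](~r & p), w1
16. ~(~r & p), w2
17. ~r & p, w2
18. ~r, w2
19. p, w2
20. ~p, w2
Accessibility: w0Rw1, w1Rw2
Branch closes: p and ~p both at w2.
All branches of the negation close; one closing branch shown above.

Valid in K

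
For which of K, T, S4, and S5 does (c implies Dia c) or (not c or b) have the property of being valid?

T, S4, S5

T-tableau for the negation not ((c implies Dia c) or (not c or b)):
1. not ((c implies Dia c) or (not c or b)), 0
2. not (c implies Dia c), 0
3. not (not c or b), 0
4. c, 0
5. not Dia c, 0
6. not b, 0
7. not c, 0
Accessibility: 0R0
Branch closes: c and not c both at 0.
Every branch closes (one shown): valid in T, hence also in S4, S5 (every theorem of T is a theorem of S4 and S5).
K-tableau for the negation not ((c implies Dia c) or (not c or b)):
1. not ((c implies Dia c) or (not c or b)), 0
2. not (c implies Dia c), 0
3. not (not c or b), 0
4. c, 0
5. not Dia c, 0
6. not b, 0
Complete open branch: countermodel on a K-frame, so not valid in K.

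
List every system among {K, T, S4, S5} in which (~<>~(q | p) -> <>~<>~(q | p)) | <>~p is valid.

T, S4, S5

T-tableau for the negation ~((~<>~(q | p) -> <>~<>~(q | p)) | <>~p):
1. ~((~<>~(q | p) -> <>~<>~(q | p)) | <>~p), u
2. ~(~<>~(q | p) -> <>~<>~(q | p)), u   [~|-rule on 1]
3. ~<>~p, u   [~|-rule on 1]
4. ~<>~(q | p), u   [~->-rule on 2]
5. ~<>~<>~(q | p), u   [~->-rule on 2]
6. p, u   [~<>-rule on 3 via uRu]
7. q | p, u   [~<>-rule on 4 via uRu]
8. <>~(q | p), u   [~<>-rule on 5 via uRu]
9. ~(q | p), v   [<>-rule on 8: fresh world v, uRv]
10. ~q, v   [~|-rule on 9]
11. ~p, v   [~|-rule on 9]
12. p, v   [~<>-rule on 3 via uRv]
Accessibility: uRu, uRv, vRv
Branch closes: p and ~p both at v.
Every branch closes (one shown): valid in T, hence also in S4, S5 (every theorem of T is a theorem of S4 and S5).
K-tableau for the negation ~((~<>~(q | p) -> <>~<>~(q | p)) | <>~p):
1. ~((~<>~(q | p) -> <>~<>~(q | p)) | <>~p), u
2. ~(~<>~(q | p) -> <>~<>~(q | p)), u   [~|-rule on 1]
3. ~<>~p, u   [~|-rule on 1]
4. ~<>~(q | p), u   [~->-rule on 2]
5. ~<>~<>~(q | p), u   [~->-rule on 2]
Complete open branch: countermodel on a K-frame, so not valid in K.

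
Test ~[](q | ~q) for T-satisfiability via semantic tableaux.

Unsatisfiable

1. ~[](q | ~q), u
2. ~(q | ~q), v   [~[]-rule on 1: fresh world v, uRv]
3. ~q, v   [~|-rule on 2]
4. q, v   [~|-rule on 2]
Accessibility: uRu, uRv, vRv
Branch closes: q and ~q both at v.
All branches of the tableau close; one closing branch shown above.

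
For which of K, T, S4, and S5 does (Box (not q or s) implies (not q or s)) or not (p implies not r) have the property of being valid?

T-tableau for the negation not ((Box (not q or s) implies (not q or s)) or not (p implies not r)):
1. not ((Box (not q or s) implies (not q or s)) or not (p implies not r)), u
2. not (Box (not q or s) implies (not q or s)), u
3. p implies not r, u
4. Box (not q or s), u
5. not (not q or s), u
6. q, u
7. not s, u
8. not q or s, u
9. not r, u
10. s, u
Accessibility: uRu
Branch closes: s and not s both at u.
Every branch closes (one shown): valid in T, hence also in S4, S5 (every theorem of T is a theorem of S4 and S5).
K-tableau for the negation not ((Box (not q or s) implies (not q or s)) or not (p implies not r)):
1. not ((Box (not q or s) implies (not q or s)) or not (p implies not r)), u
2. not (Box (not q or s) implies (not q or s)), u
3. p implies not r, u
4. Box (not q or s), u
5. not (not q or s), u
6. q, u
7. not s, u
8. not r, u
Complete open branch: countermodel on a K-frame, so not valid in K.

T, S4, S5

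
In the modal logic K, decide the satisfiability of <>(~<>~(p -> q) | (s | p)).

Satisfiable

1. <>(~<>~(p -> q) | (s | p)), w0
2. ~<>~(p -> q) | (s | p), w1
3. s | p, w1
4. p, w1
Accessibility: w0Rw1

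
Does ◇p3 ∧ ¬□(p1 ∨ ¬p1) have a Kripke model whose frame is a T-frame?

1. ◇p3 ∧ ¬□(p1 ∨ ¬p1), 0
2. ◇p3, 0
3. ¬□(p1 ∨ ¬p1), 0
4. p3, 1
5. ¬(p1 ∨ ¬p1), 2
6. ¬p1, 2
7. p1, 2
Accessibility: 0R0, 0R1, 0R2, 1R1, 2R2
Branch closes: p1 and ¬p1 both at 2.
Every branch closes; the branch above is one of them.

Unsatisfiable (every branch closes)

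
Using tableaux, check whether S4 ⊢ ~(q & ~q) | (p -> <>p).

Tableau for the negation ~(~(q & ~q) | (p -> <>p)):
1. ~(~(q & ~q) | (p -> <>p)), u
2. q & ~q, u
3. ~(p -> <>p), u
4. q, u
5. ~q, u
Accessibility: uRu
Branch closes: q and ~q both at u.
All branches of the negation close; one closing branch shown above.

Yes, valid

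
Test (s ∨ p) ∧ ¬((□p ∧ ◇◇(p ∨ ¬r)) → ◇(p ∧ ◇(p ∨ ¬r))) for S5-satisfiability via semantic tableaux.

1. (s ∨ p) ∧ ¬((□p ∧ ◇◇(p ∨ ¬r)) → ◇(p ∧ ◇(p ∨ ¬r))), 0
2. s ∨ p, 0
3. ¬((□p ∧ ◇◇(p ∨ ¬r)) → ◇(p ∧ ◇(p ∨ ¬r))), 0
4. □p ∧ ◇◇(p ∨ ¬r), 0
5. ¬◇(p ∧ ◇(p ∨ ¬r)), 0
6. □p, 0
7. ◇◇(p ∨ ¬r), 0
8. ¬(p ∧ ◇(p ∨ ¬r)), 0
9. p, 0
10. ¬◇(p ∨ ¬r), 0
11. ¬(p ∨ ¬r), 0
12. ¬p, 0
13. r, 0
Accessibility: 0R0
Branch closes: p and ¬p both at 0.
Every branch closes; the branch above is one of them.

Unsatisfiable (every branch closes)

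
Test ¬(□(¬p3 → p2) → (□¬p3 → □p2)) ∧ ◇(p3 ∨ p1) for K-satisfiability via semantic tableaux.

Unsatisfiable

1. ¬(□(¬p3 → p2) → (□¬p3 → □p2)) ∧ ◇(p3 ∨ p1), u
2. ¬(□(¬p3 → p2) → (□¬p3 → □p2)), u
3. ◇(p3 ∨ p1), u
4. □(¬p3 → p2), u
5. ¬(□¬p3 → □p2), u
6. □¬p3, u
7. ¬□p2, u
8. p3 ∨ p1, v
9. ¬p3 → p2, v
10. ¬p3, v
11. p1, v
12. p2, v
13. ¬p2, w
14. ¬p3 → p2, w
15. ¬p3, w
16. p2, w
Accessibility: uRv, uRw
Branch closes: p2 and ¬p2 both at w.
Every branch closes; the branch above is one of them.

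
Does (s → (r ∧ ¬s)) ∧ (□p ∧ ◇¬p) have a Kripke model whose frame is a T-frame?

Unsatisfiable

1. (s → (r ∧ ¬s)) ∧ (□p ∧ ◇¬p), 0
2. s → (r ∧ ¬s), 0   [∧-rule on 1]
3. □p ∧ ◇¬p, 0   [∧-rule on 1]
4. □p, 0   [∧-rule on 3]
5. ◇¬p, 0   [∧-rule on 3]
6. p, 0   [□-rule on 4 via 0R0]
7. r ∧ ¬s, 0   [→-rule on 2 (branches; this branch)]
8. r, 0   [∧-rule on 7]
9. ¬s, 0   [∧-rule on 7]
10. ¬p, 1   [◇-rule on 5: fresh world 1, 0R1]
11. p, 1   [□-rule on 4 via 0R1]
Accessibility: 0R0, 0R1, 1R1
Branch closes: p and ¬p both at 1.
(One branch shown.) All branches close.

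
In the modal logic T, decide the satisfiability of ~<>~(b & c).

Satisfiable

1. ~<>~(b & c), 0
2. b & c, 0
3. b, 0
4. c, 0
Accessibility: 0R0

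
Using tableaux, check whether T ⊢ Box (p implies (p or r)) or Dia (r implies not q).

Tableau for the negation not (Box (p implies (p or r)) or Dia (r implies not q)):
1. not (Box (p implies (p or r)) or Dia (r implies not q)), w0
2. not Box (p implies (p or r)), w0
3. not Dia (r implies not q), w0
4. not (r implies not q), w0
5. r, w0
6. q, w0
7. not (p implies (p or r)), w1
8. p, w1
9. not (p or r), w1
10. not p, w1
11. not r, w1
Accessibility: w0Rw0, w0Rw1, w1Rw1
Branch closes: p and not p both at w1.
All branches of the negation close; one closing branch shown above.

Yes, valid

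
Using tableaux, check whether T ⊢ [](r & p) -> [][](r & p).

Tableau for the negation ~([](r & p) -> [][](r & p)):
1. ~([](r & p) -> [][](r & p)), u
2. [](r & p), u
3. ~[][](r & p), u
4. r & p, u
5. r, u
6. p, u
7. ~[](r & p), v
8. r & p, v
9. r, v
10. p, v
11. ~(r & p), w
12. ~p, w
Accessibility: uRu, uRv, vRv, vRw, wRw
The negation has an open branch (countermodel exists).

No, not valid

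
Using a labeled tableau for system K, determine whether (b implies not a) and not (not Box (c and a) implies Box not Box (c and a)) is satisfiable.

Satisfiable

1. (b implies not a) and not (not Box (c and a) implies Box not Box (c and a)), w0
2. b implies not a, w0   [and-rule on 1]
3. not (not Box (c and a) implies Box not Box (c and a)), w0   [and-rule on 1]
4. not Box (c and a), w0   [neg-implies-rule on 3]
5. not Box not Box (c and a), w0   [neg-implies-rule on 3]
6. not a, w0   [implies-rule on 2 (branches; this branch)]
7. not (c and a), w1   [neg-Box-rule on 4: fresh world w1, w0Rw1]
8. not a, w1   [neg-and-rule on 7 (branches; this branch)]
9. Box (c and a), w2   [neg-Box-rule on 5: fresh world w2, w0Rw2]
Accessibility: w0Rw1, w0Rw2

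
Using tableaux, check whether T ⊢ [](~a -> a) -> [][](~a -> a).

Tableau for the negation ~([](~a -> a) -> [][](~a -> a)):
1. ~([](~a -> a) -> [][](~a -> a)), u
2. [](~a -> a), u
3. ~[][](~a -> a), u
4. ~a -> a, u
5. a, u
6. ~[](~a -> a), v
7. ~a -> a, v
8. a, v
9. ~(~a -> a), w
10. ~a, w
Accessibility: uRu, uRv, vRv, vRw, wRw
The negation has an open branch (countermodel exists).

Invalid (countermodel exists)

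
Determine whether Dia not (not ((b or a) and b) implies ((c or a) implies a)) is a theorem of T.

Tableau for the negation not Dia not (not ((b or a) and b) implies ((c or a) implies a)):
1. not Dia not (not ((b or a) and b) implies ((c or a) implies a)), w0
2. not ((b or a) and b) implies ((c or a) implies a), w0
3. (c or a) implies a, w0
4. a, w0
Accessibility: w0Rw0
The negation has an open branch (countermodel exists).

Invalid (countermodel exists)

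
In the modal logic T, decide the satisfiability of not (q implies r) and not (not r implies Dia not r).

Unsatisfiable

1. not (q implies r) and not (not r implies Dia not r), w0
2. not (q implies r), w0   [and-rule on 1]
3. not (not r implies Dia not r), w0   [and-rule on 1]
4. q, w0   [neg-implies-rule on 2]
5. not r, w0   [neg-implies-rule on 2]
6. not Dia not r, w0   [neg-implies-rule on 3]
7. r, w0   [neg-Dia-rule on 6 via w0Rw0]
Accessibility: w0Rw0
Branch closes: r and not r both at w0.
All branches of the tableau close; one closing branch shown above.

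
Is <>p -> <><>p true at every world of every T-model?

Tableau for the negation ~(<>p -> <><>p):
1. ~(<>p -> <><>p), u
2. <>p, u
3. ~<><>p, u
4. ~<>p, u
5. ~p, u
6. p, v
7. ~<>p, v
8. ~p, v
Accessibility: uRu, uRv, vRv
Branch closes: p and ~p both at v.
Every branch of the negation's tableau closes; the branch above is one of them.

Valid in T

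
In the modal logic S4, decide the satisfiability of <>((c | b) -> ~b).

1. <>((c | b) -> ~b), u
2. (c | b) -> ~b, v
3. ~b, v
Accessibility: uRu, uRv, vRv

Satisfiable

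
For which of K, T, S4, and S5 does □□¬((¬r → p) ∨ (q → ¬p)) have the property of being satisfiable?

K

K-tableau for the formula:
1. □□¬((¬r → p) ∨ (q → ¬p)), w0
Complete open branch: satisfiable in K.
T-tableau for the formula:
1. □□¬((¬r → p) ∨ (q → ¬p)), w0
2. □¬((¬r → p) ∨ (q → ¬p)), w0
3. ¬((¬r → p) ∨ (q → ¬p)), w0
4. ¬(¬r → p), w0
5. ¬(q → ¬p), w0
6. ¬r, w0
7. ¬p, w0
8. q, w0
9. p, w0
Accessibility: w0Rw0
Branch closes: p and ¬p both at w0.
Every branch closes (one shown): unsatisfiable in T, hence also in S4, S5 (every S4/S5-frame is a T-frame).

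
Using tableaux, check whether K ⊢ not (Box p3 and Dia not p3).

Tableau for the negation Box p3 and Dia not p3:
1. Box p3 and Dia not p3, u
2. Box p3, u
3. Dia not p3, u
4. not p3, v
5. p3, v
Accessibility: uRv
Branch closes: p3 and not p3 both at v.
All branches of the negation close; one closing branch shown above.

Valid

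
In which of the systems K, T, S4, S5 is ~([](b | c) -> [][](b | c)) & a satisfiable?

S4-tableau for the formula:
1. ~([](b | c) -> [][](b | c)) & a, 0
2. ~([](b | c) -> [][](b | c)), 0   [&-rule on 1]
3. a, 0   [&-rule on 1]
4. [](b | c), 0   [~->-rule on 2]
5. ~[][](b | c), 0   [~->-rule on 2]
6. b | c, 0   [[]-rule on 4 via 0R0]
7. c, 0   [|-rule on 6 (branches; this branch)]
8. ~[](b | c), 1   [~[]-rule on 5: fresh world 1, 0R1]
9. b | c, 1   [[]-rule on 4 via 0R1]
10. c, 1   [|-rule on 9 (branches; this branch)]
11. ~(b | c), 2   [~[]-rule on 8: fresh world 2, 1R2]
12. ~b, 2   [~|-rule on 11]
13. ~c, 2   [~|-rule on 11]
14. b | c, 2   [[]-rule on 4 via 0R2]
15. c, 2   [|-rule on 14 (branches; this branch)]
Accessibility: 0R0, 0R1, 0R2, 1R1, 1R2, 2R2
Branch closes: c and ~c both at 2.
Every branch closes (one shown): unsatisfiable in S4, hence also in S5 (every S5-frame is an S4-frame).
T-tableau for the formula:
1. ~([](b | c) -> [][](b | c)) & a, 0
2. ~([](b | c) -> [][](b | c)), 0   [&-rule on 1]
3. a, 0   [&-rule on 1]
4. [](b | c), 0   [~->-rule on 2]
5. ~[][](b | c), 0   [~->-rule on 2]
6. b | c, 0   [[]-rule on 4 via 0R0]
7. c, 0   [|-rule on 6 (branches; this branch)]
8. ~[](b | c), 1   [~[]-rule on 5: fresh world 1, 0R1]
9. b | c, 1   [[]-rule on 4 via 0R1]
10. c, 1   [|-rule on 9 (branches; this branch)]
11. ~(b | c), 2   [~[]-rule on 8: fresh world 2, 1R2]
12. ~b, 2   [~|-rule on 11]
13. ~c, 2   [~|-rule on 11]
Accessibility: 0R0, 0R1, 1R1, 1R2, 2R2
Complete open branch: satisfiable in T, hence also in K (this T-model is also a K-model).

K, T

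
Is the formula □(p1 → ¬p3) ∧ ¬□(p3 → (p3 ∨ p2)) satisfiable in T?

1. □(p1 → ¬p3) ∧ ¬□(p3 → (p3 ∨ p2)), w0
2. □(p1 → ¬p3), w0   [∧-rule on 1]
3. ¬□(p3 → (p3 ∨ p2)), w0   [∧-rule on 1]
4. p1 → ¬p3, w0   [□-rule on 2 via w0Rw0]
5. ¬p3, w0   [→-rule on 4 (branches; this branch)]
6. ¬(p3 → (p3 ∨ p2)), w1   [¬□-rule on 3: fresh world w1, w0Rw1]
7. p3, w1   [¬→-rule on 6]
8. ¬(p3 ∨ p2), w1   [¬→-rule on 6]
9. ¬p3, w1   [¬∨-rule on 8]
10. ¬p2, w1   [¬∨-rule on 8]
Accessibility: w0Rw0, w0Rw1, w1Rw1
Branch closes: p3 and ¬p3 both at w1.
(One branch shown.) All branches close.

No, unsatisfiable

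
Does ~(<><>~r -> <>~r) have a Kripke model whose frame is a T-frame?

Yes, satisfiable

1. ~(<><>~r -> <>~r), u
2. <><>~r, u
3. ~<>~r, u
4. r, u
5. <>~r, v
6. r, v
7. ~r, w
Accessibility: uRu, uRv, vRv, vRw, wRw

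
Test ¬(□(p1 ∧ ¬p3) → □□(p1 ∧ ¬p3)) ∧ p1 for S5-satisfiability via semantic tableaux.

1. ¬(□(p1 ∧ ¬p3) → □□(p1 ∧ ¬p3)) ∧ p1, w0
2. ¬(□(p1 ∧ ¬p3) → □□(p1 ∧ ¬p3)), w0
3. p1, w0
4. □(p1 ∧ ¬p3), w0
5. ¬□□(p1 ∧ ¬p3), w0
6. p1 ∧ ¬p3, w0
7. ¬p3, w0
8. ¬□(p1 ∧ ¬p3), w1
9. p1 ∧ ¬p3, w1
10. p1, w1
11. ¬p3, w1
12. ¬(p1 ∧ ¬p3), w2
13. p1 ∧ ¬p3, w2
14. p1, w2
15. ¬p3, w2
16. p3, w2
Accessibility: w0Rw0, w0Rw1, w0Rw2, w1Rw0, w1Rw1, w1Rw2, w2Rw0, w2Rw1, w2Rw2
Branch closes: p3 and ¬p3 both at w2.
All branches of the tableau close; one closing branch shown above.

Unsatisfiable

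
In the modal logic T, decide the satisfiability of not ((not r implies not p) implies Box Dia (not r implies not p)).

1. not ((not r implies not p) implies Box Dia (not r implies not p)), 0
2. not r implies not p, 0
3. not Box Dia (not r implies not p), 0
4. not p, 0
5. not Dia (not r implies not p), 1
6. not (not r implies not p), 1
7. not r, 1
8. p, 1
Accessibility: 0R0, 0R1, 1R1

Yes, satisfiable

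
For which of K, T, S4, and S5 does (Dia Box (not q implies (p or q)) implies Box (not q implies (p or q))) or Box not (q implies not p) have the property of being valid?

S4-tableau for the negation not ((Dia Box (not q implies (p or q)) implies Box (not q implies (p or q))) or Box not (q implies not p)):
1. not ((Dia Box (not q implies (p or q)) implies Box (not q implies (p or q))) or Box not (q implies not p)), 0
2. not (Dia Box (not q implies (p or q)) implies Box (not q implies (p or q))), 0
3. not Box not (q implies not p), 0
4. Dia Box (not q implies (p or q)), 0
5. not Box (not q implies (p or q)), 0
6. q implies not p, 1
7. not p, 1
8. Box (not q implies (p or q)), 2
9. not q implies (p or q), 2
10. p or q, 2
11. q, 2
12. not (not q implies (p or q)), 3
13. not q, 3
14. not (p or q), 3
15. not p, 3
Accessibility: 0R0, 0R1, 0R2, 0R3, 1R1, 2R2, 3R3
Complete open branch: countermodel on an S4-frame, so not valid in S4, nor in K, T (the same frame is also a K-frame and a T-frame).
S5-tableau for the negation not ((Dia Box (not q implies (p or q)) implies Box (not q implies (p or q))) or Box not (q implies not p)):
1. not ((Dia Box (not q implies (p or q)) implies Box (not q implies (p or q))) or Box not (q implies not p)), 0
2. not (Dia Box (not q implies (p or q)) implies Box (not q implies (p or q))), 0
3. not Box not (q implies not p), 0
4. Dia Box (not q implies (p or q)), 0
5. not Box (not q implies (p or q)), 0
6. q implies not p, 1
7. not p, 1
8. Box (not q implies (p or q)), 2
9. not q implies (p or q), 0
10. not q implies (p or q), 1
11. not q implies (p or q), 2
12. p or q, 0
13. p or q, 1
14. p or q, 2
15. q, 0
16. q, 1
17. q, 2
18. not (not q implies (p or q)), 3
19. not q, 3
20. not (p or q), 3
21. not p, 3
22. not q implies (p or q), 3
23. p or q, 3
24. q, 3
Accessibility: 0R0, 0R1, 0R2, 0R3, 1R0, 1R1, 1R2, 1R3, 2R0, 2R1, 2R2, 2R3, 3R0, 3R1, 3R2, 3R3
Branch closes: q and not q both at 3.
Every branch closes (one shown): valid in S5.

S5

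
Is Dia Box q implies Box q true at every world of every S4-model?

Not valid

Tableau for the negation not (Dia Box q implies Box q):
1. not (Dia Box q implies Box q), 0
2. Dia Box q, 0   [neg-implies-rule on 1]
3. not Box q, 0   [neg-implies-rule on 1]
4. Box q, 1   [Dia-rule on 2: fresh world 1, 0R1]
5. q, 1   [Box-rule on 4 via 1R1]
6. not q, 2   [neg-Box-rule on 3: fresh world 2, 0R2]
Accessibility: 0R0, 0R1, 0R2, 1R1, 2R2
The negation has an open branch (countermodel exists).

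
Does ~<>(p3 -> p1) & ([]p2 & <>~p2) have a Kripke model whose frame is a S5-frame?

Unsatisfiable

1. ~<>(p3 -> p1) & ([]p2 & <>~p2), u
2. ~<>(p3 -> p1), u
3. []p2 & <>~p2, u
4. []p2, u
5. <>~p2, u
6. ~(p3 -> p1), u
7. p3, u
8. ~p1, u
9. p2, u
10. ~p2, v
11. ~(p3 -> p1), v
12. p3, v
13. ~p1, v
14. p2, v
Accessibility: uRu, uRv, vRu, vRv
Branch closes: p2 and ~p2 both at v.
All branches of the tableau close; one closing branch shown above.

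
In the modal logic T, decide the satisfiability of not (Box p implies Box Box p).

Satisfiable (open branch found)

1. not (Box p implies Box Box p), u
2. Box p, u
3. not Box Box p, u
4. p, u
5. not Box p, v
6. p, v
7. not p, w
Accessibility: uRu, uRv, vRv, vRw, wRw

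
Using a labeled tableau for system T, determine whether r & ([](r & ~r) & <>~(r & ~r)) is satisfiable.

No, unsatisfiable

1. r & ([](r & ~r) & <>~(r & ~r)), u
2. r, u
3. [](r & ~r) & <>~(r & ~r), u
4. [](r & ~r), u
5. <>~(r & ~r), u
6. r & ~r, u
7. ~r, u
Accessibility: uRu
Branch closes: r and ~r both at u.
All branches of the tableau close; one closing branch shown above.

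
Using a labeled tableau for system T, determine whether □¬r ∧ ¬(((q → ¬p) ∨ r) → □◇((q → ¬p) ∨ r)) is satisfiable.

1. □¬r ∧ ¬(((q → ¬p) ∨ r) → □◇((q → ¬p) ∨ r)), u
2. □¬r, u
3. ¬(((q → ¬p) ∨ r) → □◇((q → ¬p) ∨ r)), u
4. (q → ¬p) ∨ r, u
5. ¬□◇((q → ¬p) ∨ r), u
6. ¬r, u
7. q → ¬p, u
8. ¬p, u
9. ¬◇((q → ¬p) ∨ r), v
10. ¬r, v
11. ¬((q → ¬p) ∨ r), v
12. ¬(q → ¬p), v
13. q, v
14. p, v
Accessibility: uRu, uRv, vRv

Satisfiable (open branch found)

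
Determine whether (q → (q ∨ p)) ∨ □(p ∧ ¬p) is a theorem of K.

Valid in K

Tableau for the negation ¬((q → (q ∨ p)) ∨ □(p ∧ ¬p)):
1. ¬((q → (q ∨ p)) ∨ □(p ∧ ¬p)), u
2. ¬(q → (q ∨ p)), u   [¬∨-rule on 1]
3. ¬□(p ∧ ¬p), u   [¬∨-rule on 1]
4. q, u   [¬→-rule on 2]
5. ¬(q ∨ p), u   [¬→-rule on 2]
6. ¬q, u   [¬∨-rule on 5]
7. ¬p, u   [¬∨-rule on 5]
Branch closes: q and ¬q both at u.
Every branch of the negation's tableau closes; the branch above is one of them.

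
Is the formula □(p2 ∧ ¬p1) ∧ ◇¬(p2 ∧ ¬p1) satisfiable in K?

1. □(p2 ∧ ¬p1) ∧ ◇¬(p2 ∧ ¬p1), u
2. □(p2 ∧ ¬p1), u
3. ◇¬(p2 ∧ ¬p1), u
4. ¬(p2 ∧ ¬p1), v
5. p2 ∧ ¬p1, v
6. p2, v
7. ¬p1, v
8. p1, v
Accessibility: uRv
Branch closes: p1 and ¬p1 both at v.
All branches of the tableau close; one closing branch shown above.

No, unsatisfiable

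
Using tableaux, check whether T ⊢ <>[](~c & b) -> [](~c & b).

Invalid (countermodel exists)

Tableau for the negation ~(<>[](~c & b) -> [](~c & b)):
1. ~(<>[](~c & b) -> [](~c & b)), 0
2. <>[](~c & b), 0
3. ~[](~c & b), 0
4. [](~c & b), 1
5. ~c & b, 1
6. ~c, 1
7. b, 1
8. ~(~c & b), 2
9. ~b, 2
Accessibility: 0R0, 0R1, 0R2, 1R1, 2R2
The negation has an open branch (countermodel exists).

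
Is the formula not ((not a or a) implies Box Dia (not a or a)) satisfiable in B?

1. not ((not a or a) implies Box Dia (not a or a)), u
2. not a or a, u
3. not Box Dia (not a or a), u
4. a, u
5. not Dia (not a or a), v
6. not (not a or a), u
7. not a, u
Accessibility: uRu, uRv, vRu, vRv
Branch closes: a and not a both at u.
(One branch shown.) All branches close.

Unsatisfiable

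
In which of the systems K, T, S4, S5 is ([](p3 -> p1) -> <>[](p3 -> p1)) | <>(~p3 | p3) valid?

K-tableau for the negation ~(([](p3 -> p1) -> <>[](p3 -> p1)) | <>(~p3 | p3)):
1. ~(([](p3 -> p1) -> <>[](p3 -> p1)) | <>(~p3 | p3)), w0
2. ~([](p3 -> p1) -> <>[](p3 -> p1)), w0
3. ~<>(~p3 | p3), w0
4. [](p3 -> p1), w0
5. ~<>[](p3 -> p1), w0
Complete open branch: countermodel on a K-frame, so not valid in K.
T-tableau for the negation ~(([](p3 -> p1) -> <>[](p3 -> p1)) | <>(~p3 | p3)):
1. ~(([](p3 -> p1) -> <>[](p3 -> p1)) | <>(~p3 | p3)), w0
2. ~([](p3 -> p1) -> <>[](p3 -> p1)), w0
3. ~<>(~p3 | p3), w0
4. [](p3 -> p1), w0
5. ~<>[](p3 -> p1), w0
6. ~(~p3 | p3), w0
7. p3, w0
8. ~p3, w0
Accessibility: w0Rw0
Branch closes: p3 and ~p3 both at w0.
Every branch closes (one shown): valid in T, hence also in S4, S5 (every theorem of T is a theorem of S4 and S5).

T, S4, S5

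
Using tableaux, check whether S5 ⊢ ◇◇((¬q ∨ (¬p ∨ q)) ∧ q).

Invalid (countermodel exists)

Tableau for the negation ¬◇◇((¬q ∨ (¬p ∨ q)) ∧ q):
1. ¬◇◇((¬q ∨ (¬p ∨ q)) ∧ q), 0
2. ¬◇((¬q ∨ (¬p ∨ q)) ∧ q), 0
3. ¬((¬q ∨ (¬p ∨ q)) ∧ q), 0
4. ¬q, 0
Accessibility: 0R0
The negation has an open branch (countermodel exists).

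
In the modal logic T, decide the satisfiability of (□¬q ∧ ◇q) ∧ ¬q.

No, unsatisfiable

1. (□¬q ∧ ◇q) ∧ ¬q, w0
2. □¬q ∧ ◇q, w0
3. ¬q, w0
4. □¬q, w0
5. ◇q, w0
6. q, w1
7. ¬q, w1
Accessibility: w0Rw0, w0Rw1, w1Rw1
Branch closes: q and ¬q both at w1.
(One branch shown.) All branches close.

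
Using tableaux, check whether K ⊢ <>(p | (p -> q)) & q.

Invalid (countermodel exists)

Tableau for the negation ~(<>(p | (p -> q)) & q):
1. ~(<>(p | (p -> q)) & q), 0
2. ~q, 0   [~&-rule on 1 (branches; this branch)]
The negation has an open branch (countermodel exists).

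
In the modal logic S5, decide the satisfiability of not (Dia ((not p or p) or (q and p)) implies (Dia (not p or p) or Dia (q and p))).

Unsatisfiable (every branch closes)

1. not (Dia ((not p or p) or (q and p)) implies (Dia (not p or p) or Dia (q and p))), w0
2. Dia ((not p or p) or (q and p)), w0   [neg-implies-rule on 1]
3. not (Dia (not p or p) or Dia (q and p)), w0   [neg-implies-rule on 1]
4. not Dia (not p or p), w0   [neg-or-rule on 3]
5. not Dia (q and p), w0   [neg-or-rule on 3]
6. not (not p or p), w0   [neg-Dia-rule on 4 via w0Rw0]
7. p, w0   [neg-or-rule on 6]
8. not p, w0   [neg-or-rule on 6]
Accessibility: w0Rw0
Branch closes: p and not p both at w0.
All branches of the tableau close; one closing branch shown above.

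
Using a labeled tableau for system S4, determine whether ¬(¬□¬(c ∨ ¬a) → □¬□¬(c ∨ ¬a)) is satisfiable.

1. ¬(¬□¬(c ∨ ¬a) → □¬□¬(c ∨ ¬a)), u
2. ¬□¬(c ∨ ¬a), u
3. ¬□¬□¬(c ∨ ¬a), u
4. c ∨ ¬a, v
5. ¬a, v
6. □¬(c ∨ ¬a), w
7. ¬(c ∨ ¬a), w
8. ¬c, w
9. a, w
Accessibility: uRu, uRv, uRw, vRv, wRw

Satisfiable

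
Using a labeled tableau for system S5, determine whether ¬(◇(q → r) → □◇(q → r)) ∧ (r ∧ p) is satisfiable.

1. ¬(◇(q → r) → □◇(q → r)) ∧ (r ∧ p), u
2. ¬(◇(q → r) → □◇(q → r)), u   [∧-rule on 1]
3. r ∧ p, u   [∧-rule on 1]
4. ◇(q → r), u   [¬→-rule on 2]
5. ¬□◇(q → r), u   [¬→-rule on 2]
6. r, u   [∧-rule on 3]
7. p, u   [∧-rule on 3]
8. q → r, v   [◇-rule on 4: fresh world v, uRv]
9. r, v   [→-rule on 8 (branches; this branch)]
10. ¬◇(q → r), w   [¬□-rule on 5: fresh world w, uRw]
11. ¬(q → r), u   [¬◇-rule on 10 via wRu]
12. q, u   [¬→-rule on 11]
13. ¬r, u   [¬→-rule on 11]
Accessibility: uRu, uRv, uRw, vRu, vRv, vRw, wRu, wRv, wRw
Branch closes: r and ¬r both at u.
Every branch closes; the branch above is one of them.

Unsatisfiable (every branch closes)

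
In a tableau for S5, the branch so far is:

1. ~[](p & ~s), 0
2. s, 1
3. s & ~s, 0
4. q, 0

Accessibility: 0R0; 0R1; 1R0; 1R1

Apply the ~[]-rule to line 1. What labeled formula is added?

a fresh world 2 with 0R2, and ~(p & ~s) at 2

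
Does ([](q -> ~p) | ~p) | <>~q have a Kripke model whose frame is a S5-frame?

1. ([](q -> ~p) | ~p) | <>~q, u
2. <>~q, u
3. ~q, v
Accessibility: uRu, uRv, vRu, vRv

Satisfiable (open branch found)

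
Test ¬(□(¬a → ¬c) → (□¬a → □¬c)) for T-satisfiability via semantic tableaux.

Unsatisfiable

1. ¬(□(¬a → ¬c) → (□¬a → □¬c)), 0
2. □(¬a → ¬c), 0
3. ¬(□¬a → □¬c), 0
4. □¬a, 0
5. ¬□¬c, 0
6. ¬a → ¬c, 0
7. ¬a, 0
8. ¬c, 0
9. c, 1
10. ¬a → ¬c, 1
11. ¬a, 1
12. ¬c, 1
Accessibility: 0R0, 0R1, 1R1
Branch closes: c and ¬c both at 1.
Every branch closes; the branch above is one of them.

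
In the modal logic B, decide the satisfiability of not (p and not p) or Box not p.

Satisfiable

1. not (p and not p) or Box not p, u
2. Box not p, u
3. not p, u
Accessibility: uRu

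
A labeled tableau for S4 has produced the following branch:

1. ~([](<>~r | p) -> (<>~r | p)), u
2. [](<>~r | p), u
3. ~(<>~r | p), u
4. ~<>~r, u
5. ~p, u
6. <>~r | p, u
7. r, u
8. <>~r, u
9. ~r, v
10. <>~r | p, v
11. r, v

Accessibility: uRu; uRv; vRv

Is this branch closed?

Yes, closed

Both r and ~r appear at v.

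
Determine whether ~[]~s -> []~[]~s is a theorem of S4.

Invalid (countermodel exists)

Tableau for the negation ~(~[]~s -> []~[]~s):
1. ~(~[]~s -> []~[]~s), u
2. ~[]~s, u
3. ~[]~[]~s, u
4. s, v
5. []~s, w
6. ~s, w
Accessibility: uRu, uRv, uRw, vRv, wRw
The negation has an open branch (countermodel exists).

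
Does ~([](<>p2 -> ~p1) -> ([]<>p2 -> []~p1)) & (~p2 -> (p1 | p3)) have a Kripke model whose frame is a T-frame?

1. ~([](<>p2 -> ~p1) -> ([]<>p2 -> []~p1)) & (~p2 -> (p1 | p3)), 0
2. ~([](<>p2 -> ~p1) -> ([]<>p2 -> []~p1)), 0
3. ~p2 -> (p1 | p3), 0
4. [](<>p2 -> ~p1), 0
5. ~([]<>p2 -> []~p1), 0
6. []<>p2, 0
7. ~[]~p1, 0
8. <>p2 -> ~p1, 0
9. <>p2, 0
10. p1 | p3, 0
11. ~p1, 0
12. p3, 0
13. p1, 1
14. <>p2 -> ~p1, 1
15. <>p2, 1
16. ~<>p2, 1
17. ~p2, 1
18. p2, 2
19. <>p2 -> ~p1, 2
20. <>p2, 2
21. ~p1, 2
22. p2, 3
23. ~p2, 3
Accessibility: 0R0, 0R1, 0R2, 1R1, 1R3, 2R2, 3R3
Branch closes: p2 and ~p2 both at 3.
(One branch shown.) All branches close.

Unsatisfiable (every branch closes)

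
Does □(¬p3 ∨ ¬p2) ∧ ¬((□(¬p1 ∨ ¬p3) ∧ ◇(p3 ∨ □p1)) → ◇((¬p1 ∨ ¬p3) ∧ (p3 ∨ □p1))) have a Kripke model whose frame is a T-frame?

No, unsatisfiable

1. □(¬p3 ∨ ¬p2) ∧ ¬((□(¬p1 ∨ ¬p3) ∧ ◇(p3 ∨ □p1)) → ◇((¬p1 ∨ ¬p3) ∧ (p3 ∨ □p1))), 0
2. □(¬p3 ∨ ¬p2), 0
3. ¬((□(¬p1 ∨ ¬p3) ∧ ◇(p3 ∨ □p1)) → ◇((¬p1 ∨ ¬p3) ∧ (p3 ∨ □p1))), 0
4. □(¬p1 ∨ ¬p3) ∧ ◇(p3 ∨ □p1), 0
5. ¬◇((¬p1 ∨ ¬p3) ∧ (p3 ∨ □p1)), 0
6. □(¬p1 ∨ ¬p3), 0
7. ◇(p3 ∨ □p1), 0
8. ¬p3 ∨ ¬p2, 0
9. ¬((¬p1 ∨ ¬p3) ∧ (p3 ∨ □p1)), 0
10. ¬p1 ∨ ¬p3, 0
11. ¬p2, 0
12. ¬(p3 ∨ □p1), 0
13. ¬p3, 0
14. ¬□p1, 0
15. p3 ∨ □p1, 1
16. ¬p3 ∨ ¬p2, 1
17. ¬((¬p1 ∨ ¬p3) ∧ (p3 ∨ □p1)), 1
18. ¬p1 ∨ ¬p3, 1
19. □p1, 1
20. p1, 1
21. ¬p2, 1
22. ¬(p3 ∨ □p1), 1
23. ¬p3, 1
24. ¬□p1, 1
25. ¬p1, 2
26. ¬p3 ∨ ¬p2, 2
27. ¬((¬p1 ∨ ¬p3) ∧ (p3 ∨ □p1)), 2
28. ¬p1 ∨ ¬p3, 2
29. ¬p2, 2
30. ¬(p3 ∨ □p1), 2
31. ¬p3, 2
32. ¬□p1, 2
33. ¬p1, 3
34. p1, 3
Accessibility: 0R0, 0R1, 0R2, 1R1, 1R3, 2R2, 3R3
Branch closes: p1 and ¬p1 both at 3.
(One branch shown.) All branches close.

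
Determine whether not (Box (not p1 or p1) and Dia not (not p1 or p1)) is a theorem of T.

Valid

Tableau for the negation Box (not p1 or p1) and Dia not (not p1 or p1):
1. Box (not p1 or p1) and Dia not (not p1 or p1), u
2. Box (not p1 or p1), u   [and-rule on 1]
3. Dia not (not p1 or p1), u   [and-rule on 1]
4. not p1 or p1, u   [Box-rule on 2 via uRu]
5. p1, u   [or-rule on 4 (branches; this branch)]
6. not (not p1 or p1), v   [Dia-rule on 3: fresh world v, uRv]
7. p1, v   [neg-or-rule on 6]
8. not p1, v   [neg-or-rule on 6]
Accessibility: uRu, uRv, vRv
Branch closes: p1 and not p1 both at v.
All branches of the negation close; one closing branch shown above.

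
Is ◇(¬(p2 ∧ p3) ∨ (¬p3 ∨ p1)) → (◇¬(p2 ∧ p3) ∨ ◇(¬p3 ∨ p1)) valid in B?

Valid

Tableau for the negation ¬(◇(¬(p2 ∧ p3) ∨ (¬p3 ∨ p1)) → (◇¬(p2 ∧ p3) ∨ ◇(¬p3 ∨ p1))):
1. ¬(◇(¬(p2 ∧ p3) ∨ (¬p3 ∨ p1)) → (◇¬(p2 ∧ p3) ∨ ◇(¬p3 ∨ p1))), w0
2. ◇(¬(p2 ∧ p3) ∨ (¬p3 ∨ p1)), w0
3. ¬(◇¬(p2 ∧ p3) ∨ ◇(¬p3 ∨ p1)), w0
4. ¬◇¬(p2 ∧ p3), w0
5. ¬◇(¬p3 ∨ p1), w0
6. p2 ∧ p3, w0
7. p2, w0
8. p3, w0
9. ¬(¬p3 ∨ p1), w0
10. ¬p1, w0
11. ¬(p2 ∧ p3) ∨ (¬p3 ∨ p1), w1
12. p2 ∧ p3, w1
13. p2, w1
14. p3, w1
15. ¬(¬p3 ∨ p1), w1
16. ¬p1, w1
17. ¬p3 ∨ p1, w1
18. p1, w1
Accessibility: w0Rw0, w0Rw1, w1Rw0, w1Rw1
Branch closes: p1 and ¬p1 both at w1.
All branches of the negation close; one closing branch shown above.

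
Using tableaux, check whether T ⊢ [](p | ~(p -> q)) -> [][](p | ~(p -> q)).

Not valid

Tableau for the negation ~([](p | ~(p -> q)) -> [][](p | ~(p -> q))):
1. ~([](p | ~(p -> q)) -> [][](p | ~(p -> q))), w0
2. [](p | ~(p -> q)), w0
3. ~[][](p | ~(p -> q)), w0
4. p | ~(p -> q), w0
5. ~(p -> q), w0
6. p, w0
7. ~q, w0
8. ~[](p | ~(p -> q)), w1
9. p | ~(p -> q), w1
10. ~(p -> q), w1
11. p, w1
12. ~q, w1
13. ~(p | ~(p -> q)), w2
14. ~p, w2
15. p -> q, w2
16. q, w2
Accessibility: w0Rw0, w0Rw1, w1Rw1, w1Rw2, w2Rw2
The negation has an open branch (countermodel exists).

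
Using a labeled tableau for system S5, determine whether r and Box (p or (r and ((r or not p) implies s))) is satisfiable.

1. r and Box (p or (r and ((r or not p) implies s))), w0
2. r, w0
3. Box (p or (r and ((r or not p) implies s))), w0
4. p or (r and ((r or not p) implies s)), w0
5. r and ((r or not p) implies s), w0
6. (r or not p) implies s, w0
7. s, w0
Accessibility: w0Rw0

Satisfiable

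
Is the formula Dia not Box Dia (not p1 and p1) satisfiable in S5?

1. Dia not Box Dia (not p1 and p1), w0
2. not Box Dia (not p1 and p1), w1
3. not Dia (not p1 and p1), w2
4. not (not p1 and p1), w0
5. not (not p1 and p1), w1
6. not (not p1 and p1), w2
7. not p1, w0
8. not p1, w1
9. not p1, w2
Accessibility: w0Rw0, w0Rw1, w0Rw2, w1Rw0, w1Rw1, w1Rw2, w2Rw0, w2Rw1, w2Rw2

Satisfiable (open branch found)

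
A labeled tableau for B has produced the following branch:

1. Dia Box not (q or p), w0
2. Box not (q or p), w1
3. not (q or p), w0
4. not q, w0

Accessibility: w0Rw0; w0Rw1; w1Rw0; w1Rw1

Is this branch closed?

No, open

No atom appears with both signs at the same world.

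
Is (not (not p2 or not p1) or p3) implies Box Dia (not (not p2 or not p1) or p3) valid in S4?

No, not valid

Tableau for the negation not ((not (not p2 or not p1) or p3) implies Box Dia (not (not p2 or not p1) or p3)):
1. not ((not (not p2 or not p1) or p3) implies Box Dia (not (not p2 or not p1) or p3)), w0
2. not (not p2 or not p1) or p3, w0
3. not Box Dia (not (not p2 or not p1) or p3), w0
4. p3, w0
5. not Dia (not (not p2 or not p1) or p3), w1
6. not (not (not p2 or not p1) or p3), w1
7. not p2 or not p1, w1
8. not p3, w1
9. not p1, w1
Accessibility: w0Rw0, w0Rw1, w1Rw1
The negation has an open branch (countermodel exists).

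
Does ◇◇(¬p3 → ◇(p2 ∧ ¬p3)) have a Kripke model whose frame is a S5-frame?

1. ◇◇(¬p3 → ◇(p2 ∧ ¬p3)), w0
2. ◇(¬p3 → ◇(p2 ∧ ¬p3)), w1
3. ¬p3 → ◇(p2 ∧ ¬p3), w2
4. ◇(p2 ∧ ¬p3), w2
5. p2 ∧ ¬p3, w3
6. p2, w3
7. ¬p3, w3
Accessibility: w0Rw0, w0Rw1, w0Rw2, w0Rw3, w1Rw0, w1Rw1, w1Rw2, w1Rw3, w2Rw0, w2Rw1, w2Rw2, w2Rw3, w3Rw0, w3Rw1, w3Rw2, w3Rw3

Yes, satisfiable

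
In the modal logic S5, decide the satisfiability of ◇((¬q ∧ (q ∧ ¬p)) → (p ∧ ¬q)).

1. ◇((¬q ∧ (q ∧ ¬p)) → (p ∧ ¬q)), 0
2. (¬q ∧ (q ∧ ¬p)) → (p ∧ ¬q), 1
3. p ∧ ¬q, 1
4. p, 1
5. ¬q, 1
Accessibility: 0R0, 0R1, 1R0, 1R1

Satisfiable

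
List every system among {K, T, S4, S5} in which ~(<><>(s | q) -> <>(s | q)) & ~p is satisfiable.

T-tableau for the formula:
1. ~(<><>(s | q) -> <>(s | q)) & ~p, w0
2. ~(<><>(s | q) -> <>(s | q)), w0
3. ~p, w0
4. <><>(s | q), w0
5. ~<>(s | q), w0
6. ~(s | q), w0
7. ~s, w0
8. ~q, w0
9. <>(s | q), w1
10. ~(s | q), w1
11. ~s, w1
12. ~q, w1
13. s | q, w2
14. q, w2
Accessibility: w0Rw0, w0Rw1, w1Rw1, w1Rw2, w2Rw2
Complete open branch: satisfiable in T, hence also in K (this T-model is also a K-model).
S4-tableau for the formula:
1. ~(<><>(s | q) -> <>(s | q)) & ~p, w0
2. ~(<><>(s | q) -> <>(s | q)), w0
3. ~p, w0
4. <><>(s | q), w0
5. ~<>(s | q), w0
6. ~(s | q), w0
7. ~s, w0
8. ~q, w0
9. <>(s | q), w1
10. ~(s | q), w1
11. ~s, w1
12. ~q, w1
13. s | q, w2
14. ~(s | q), w2
15. ~s, w2
16. ~q, w2
17. q, w2
Accessibility: w0Rw0, w0Rw1, w0Rw2, w1Rw1, w1Rw2, w2Rw2
Branch closes: q and ~q both at w2.
Every branch closes (one shown): unsatisfiable in S4, hence also in S5 (every S5-frame is an S4-frame).

K, T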